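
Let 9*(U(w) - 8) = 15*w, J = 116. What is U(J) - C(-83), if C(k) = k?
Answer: 853/3 ≈ 284.33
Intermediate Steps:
U(w) = 8 + 5*w/3 (U(w) = 8 + (15*w)/9 = 8 + 5*w/3)
U(J) - C(-83) = (8 + (5/3)*116) - 1*(-83) = (8 + 580/3) + 83 = 604/3 + 83 = 853/3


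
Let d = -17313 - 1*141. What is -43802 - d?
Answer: -26348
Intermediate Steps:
d = -17454 (d = -17313 - 141 = -17454)
-43802 - d = -43802 - 1*(-17454) = -43802 + 17454 = -26348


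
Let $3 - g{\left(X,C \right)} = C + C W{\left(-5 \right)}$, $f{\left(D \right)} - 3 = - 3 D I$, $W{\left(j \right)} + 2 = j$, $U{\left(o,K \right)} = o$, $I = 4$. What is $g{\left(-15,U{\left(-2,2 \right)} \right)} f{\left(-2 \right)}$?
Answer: $-243$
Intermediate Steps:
$W{\left(j \right)} = -2 + j$
$f{\left(D \right)} = 3 - 12 D$ ($f{\left(D \right)} = 3 + - 3 D 4 = 3 - 12 D$)
$g{\left(X,C \right)} = 3 + 6 C$ ($g{\left(X,C \right)} = 3 - \left(C + C \left(-2 - 5\right)\right) = 3 - \left(C + C \left(-7\right)\right) = 3 - \left(C - 7 C\right) = 3 - - 6 C = 3 + 6 C$)
$g{\left(-15,U{\left(-2,2 \right)} \right)} f{\left(-2 \right)} = \left(3 + 6 \left(-2\right)\right) \left(3 - -24\right) = \left(3 - 12\right) \left(3 + 24\right) = \left(-9\right) 27 = -243$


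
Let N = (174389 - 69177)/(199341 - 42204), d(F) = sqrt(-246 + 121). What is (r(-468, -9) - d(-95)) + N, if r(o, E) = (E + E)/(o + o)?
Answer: 5628161/8171124 - 5*I*sqrt(5) ≈ 0.68879 - 11.18*I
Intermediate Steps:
r(o, E) = E/o (r(o, E) = (2*E)/((2*o)) = (2*E)*(1/(2*o)) = E/o)
d(F) = 5*I*sqrt(5) (d(F) = sqrt(-125) = 5*I*sqrt(5))
N = 105212/157137 ≈ 0.66956
(r(-468, -9) - d(-95)) + N = (-9/(-468) - 5*I*sqrt(5)) + 105212/157137 = (-9*(-1/468) - 5*I*sqrt(5)) + 105212/157137 = (1/52 - 5*I*sqrt(5)) + 105212/157137 = 5628161/8171124 - 5*I*sqrt(5)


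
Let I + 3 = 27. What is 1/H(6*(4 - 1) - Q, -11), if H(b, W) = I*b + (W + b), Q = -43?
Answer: 1/1514 ≈ 0.00066050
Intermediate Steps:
I = 24 (I = -3 + 27 = 24)
H(b, W) = W + 25*b (H(b, W) = 24*b + (W + b) = W + 25*b)
1/H(6*(4 - 1) - Q, -11) = 1/(-11 + 25*(6*(4 - 1) - 1*(-43))) = 1/(-11 + 25*(6*3 + 43)) = 1/(-11 + 25*(18 + 43)) = 1/(-11 + 25*61) = 1/(-11 + 1525) = 1/1514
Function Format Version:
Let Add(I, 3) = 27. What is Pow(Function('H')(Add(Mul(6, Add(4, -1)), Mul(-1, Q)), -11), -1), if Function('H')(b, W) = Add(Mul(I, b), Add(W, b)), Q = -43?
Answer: Rational(1, 1514) ≈ 0.00066050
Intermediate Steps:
I = 24 (I = Add(-3, 27) = 24)
Function('H')(b, W) = Add(W, Mul(25, b)) (Function('H')(b, W) = Add(Mul(24, b), Add(W, b)) = Add(W, Mul(25, b)))
Pow(Function('H')(Add(Mul(6, Add(4, -1)), Mul(-1, Q)), -11), -1) = Pow(Add(-11, Mul(25, Add(Mul(6, Add(4, -1)), Mul(-1, -43)))), -1) = Pow(Add(-11, Mul(25, Add(Mul(6, 3), 43))), -1) = Pow(Add(-11, Mul(25, Add(18, 43))), -1) = Pow(Add(-11, Mul(25, 61)), -1) = Pow(Add(-11, 1525), -1) = Pow(1514, -1) = Rational(1, 1514)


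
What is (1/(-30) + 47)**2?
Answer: 1985281/900 ≈ 2205.9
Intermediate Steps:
(1/(-30) + 47)**2 = (-1/30 + 47)**2 = (1409/30)**2 = 1985281/900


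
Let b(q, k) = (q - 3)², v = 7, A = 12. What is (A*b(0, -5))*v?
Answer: 756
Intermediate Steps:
b(q, k) = (-3 + q)²
(A*b(0, -5))*v = (12*(-3 + 0)²)*7 = (12*(-3)²)*7 = (12*9)*7 = 108*7 = 756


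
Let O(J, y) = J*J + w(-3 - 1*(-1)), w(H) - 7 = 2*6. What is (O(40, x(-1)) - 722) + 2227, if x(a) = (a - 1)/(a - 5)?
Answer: 3124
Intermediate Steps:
w(H) = 19 (w(H) = 7 + 2*6 = 7 + 12 = 19)
x(a) = (-1 + a)/(-5 + a)
O(J, y) = 19 + J² (O(J, y) = J*J + 19 = J² + 19 = 19 + J²)
(O(40, x(-1)) - 722) + 2227 = ((19 + 40²) - 722) + 2227 = ((19 + 1600) - 722) + 2227 = (1619 - 722) + 2227 = 897 + 2227 = 3124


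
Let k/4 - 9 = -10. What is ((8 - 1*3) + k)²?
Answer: 1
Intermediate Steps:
k = -4 (k = 36 + 4*(-10) = 36 - 40 = -4)
((8 - 1*3) + k)² = ((8 - 1*3) - 4)² = ((8 - 3) - 4)² = (5 - 4)² = 1² = 1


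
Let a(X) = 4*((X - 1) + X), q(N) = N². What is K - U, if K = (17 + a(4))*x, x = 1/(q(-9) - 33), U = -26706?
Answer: 427311/16 ≈ 26707.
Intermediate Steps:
a(X) = -4 + 8*X (a(X) = 4*((-1 + X) + X) = 4*(-1 + 2*X) = -4 + 8*X)
x = 1/48 (x = 1/((-9)² - 33) = 1/(81 - 33) = 1/48 ≈ 0.020833)
K = 15/16 (K = (17 + (-4 + 8*4))*(1/48) = (17 + (-4 + 32))*(1/48) = (17 + 28)*(1/48) = 45*(1/48) = 15/16 ≈ 0.93750)
K - U = 15/16 - 1*(-26706) = 15/16 + 26706 = 427311/16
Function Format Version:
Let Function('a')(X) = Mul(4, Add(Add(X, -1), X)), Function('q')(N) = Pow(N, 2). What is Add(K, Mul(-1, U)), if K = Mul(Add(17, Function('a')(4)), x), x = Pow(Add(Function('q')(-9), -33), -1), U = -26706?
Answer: Rational(427311, 16) ≈ 26707.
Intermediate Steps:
Function('a')(X) = Add(-4, Mul(8, X)) (Function('a')(X) = Mul(4, Add(Add(-1, X), X)) = Mul(4, Add(-1, Mul(2, X))) = Add(-4, Mul(8, X)))
x = Rational(1, 48) (x = Pow(Add(Pow(-9, 2), -33), -1) = Pow(Add(81, -33), -1) = Pow(48, -1) = Rational(1, 48) ≈ 0.020833)
K = Rational(15, 16) (K = Mul(Add(17, Add(-4, Mul(8, 4))), Rational(1, 48)) = Mul(Add(17, Add(-4, 32)), Rational(1, 48)) = Mul(Add(17, 28), Rational(1, 48)) = Mul(45, Rational(1, 48)) = Rational(15, 16) ≈ 0.93750)
Add(K, Mul(-1, U)) = Add(Rational(15, 16), Mul(-1, -26706)) = Add(Rational(15, 16), 26706) = Rational(427311, 16)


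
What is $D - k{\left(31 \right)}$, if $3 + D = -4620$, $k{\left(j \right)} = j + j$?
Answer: $-4685$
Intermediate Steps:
$k{\left(j \right)} = 2 j$
$D = -4623$ ($D = -3 - 4620 = -4623$)
$D - k{\left(31 \right)} = -4623 - 2 \cdot 31 = -4623 - 62 = -4685$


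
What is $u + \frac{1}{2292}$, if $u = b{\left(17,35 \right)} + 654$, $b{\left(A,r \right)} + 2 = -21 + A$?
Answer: $\frac{1485217}{2292} \approx 648.0$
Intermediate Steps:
$b{\left(A,r \right)} = -23 + A$ ($b{\left(A,r \right)} = -2 + \left(-21 + A\right) = -23 + A$)
$u = 648$ ($u = \left(-23 + 17\right) + 654 = -6 + 654 = 648$)
$u + \frac{1}{2292} = 648 + \frac{1}{2292} = \frac{1485217}{2292}$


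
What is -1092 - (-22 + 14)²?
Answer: -1156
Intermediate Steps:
-1092 - (-22 + 14)² = -1092 - 1*(-8)² = -1092 - 1*64 = -1092 - 64 = -1156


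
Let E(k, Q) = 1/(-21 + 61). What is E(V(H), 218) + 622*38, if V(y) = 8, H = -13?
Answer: 945441/40 ≈ 23636.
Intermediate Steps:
E(k, Q) = 1/40
E(V(H), 218) + 622*38 = 1/40 + 622*38 = 1/40 + 23636 = 945441/40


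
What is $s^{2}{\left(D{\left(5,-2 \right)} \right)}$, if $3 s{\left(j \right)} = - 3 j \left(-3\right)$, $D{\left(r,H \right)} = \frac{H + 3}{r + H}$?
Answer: $1$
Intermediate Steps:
$D{\left(r,H \right)} = \frac{3 + H}{H + r}$
$s{\left(j \right)} = 3 j$ ($s{\left(j \right)} = \frac{- 3 j \left(-3\right)}{3} = \frac{9 j}{3} = 3 j$)
$s^{2}{\left(D{\left(5,-2 \right)} \right)} = \left(3 \frac{3 - 2}{-2 + 5}\right)^{2} = \left(3 \cdot \frac{1}{3} \cdot 1\right)^{2} = \left(3 \cdot \frac{1}{3}\right)^{2} = 1^{2} = 1$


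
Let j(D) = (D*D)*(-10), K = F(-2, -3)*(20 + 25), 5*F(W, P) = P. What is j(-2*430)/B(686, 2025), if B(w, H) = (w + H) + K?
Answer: -1849000/671 ≈ -2755.6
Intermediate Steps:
F(W, P) = P/5
K = -27 (K = ((⅕)*(-3))*(20 + 25) = -⅗*45 = -27)
B(w, H) = -27 + H + w (B(w, H) = (w + H) - 27 = (H + w) - 27 = -27 + H + w)
j(D) = -10*D² (j(D) = D²*(-10) = -10*D²)
j(-2*430)/B(686, 2025) = (-10*(-2*430)²)/(-27 + 2025 + 686) = -10*(-860)²/2684 = -10*739600*(1/2684) = -7396000*1/2684 = -1849000/671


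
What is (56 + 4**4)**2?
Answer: 97344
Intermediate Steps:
(56 + 4**4)**2 = (56 + 256)**2 = 312**2 = 97344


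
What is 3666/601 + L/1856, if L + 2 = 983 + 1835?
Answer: 132758/17429 ≈ 7.6171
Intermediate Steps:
L = 2816 (L = -2 + (983 + 1835) = -2 + 2818 = 2816)
3666/601 + L/1856 = 3666/601 + 2816/1856 = 3666*(1/601) + 2816*(1/1856) = 3666/601 + 44/29 = 132758/17429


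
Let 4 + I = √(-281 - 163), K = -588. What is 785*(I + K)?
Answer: -464720 + 1570*I*√111 ≈ -4.6472e+5 + 16541.0*I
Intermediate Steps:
I = -4 + 2*I*√111 (I = -4 + √(-281 - 163) = -4 + √(-444) = -4 + 2*I*√111 ≈ -4.0 + 21.071*I)
785*(I + K) = 785*((-4 + 2*I*√111) - 588) = 785*(-592 + 2*I*√111) = -464720 + 1570*I*√111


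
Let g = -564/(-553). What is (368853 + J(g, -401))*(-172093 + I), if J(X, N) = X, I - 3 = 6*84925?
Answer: 68833833086580/553 ≈ 1.2447e+11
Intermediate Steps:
g = 564/553 (g = -564*(-1/553) = 564/553 ≈ 1.0199)
I = 509553 (I = 3 + 6*84925 = 3 + 509550 = 509553)
(368853 + J(g, -401))*(-172093 + I) = (368853 + 564/553)*(-172093 + 509553) = (203976273/553)*337460 = 68833833086580/553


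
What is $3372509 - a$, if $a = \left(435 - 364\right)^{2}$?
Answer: $3367468$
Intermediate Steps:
$a = 5041$ ($a = 71^{2} = 5041$)
$3372509 - a = 3372509 - 5041 = 3367468$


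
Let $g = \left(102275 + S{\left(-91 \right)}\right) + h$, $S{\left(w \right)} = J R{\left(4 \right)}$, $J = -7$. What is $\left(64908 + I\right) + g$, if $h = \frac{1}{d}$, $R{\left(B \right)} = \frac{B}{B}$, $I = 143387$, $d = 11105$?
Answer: $\frac{3448802116}{11105} \approx 3.1056 \cdot 10^{5}$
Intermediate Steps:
$R{\left(B \right)} = 1$
$h = \frac{1}{11105} \approx 9.005 \cdot 10^{-5}$
$S{\left(w \right)} = -7$ ($S{\left(w \right)} = \left(-7\right) 1 = -7$)
$g = \frac{1135686141}{11105}$ ($g = \left(102275 - 7\right) + \frac{1}{11105} = 102268 + \frac{1}{11105} = \frac{1135686141}{11105} \approx 1.0227 \cdot 10^{5}$)
$\left(64908 + I\right) + g = \left(64908 + 143387\right) + \frac{1135686141}{11105} = 208295 + \frac{1135686141}{11105} = \frac{3448802116}{11105}$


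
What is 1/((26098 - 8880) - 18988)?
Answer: -1/1770 ≈ -0.00056497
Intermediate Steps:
1/((26098 - 8880) - 18988) = 1/(17218 - 18988) = 1/(-1770) = -1/1770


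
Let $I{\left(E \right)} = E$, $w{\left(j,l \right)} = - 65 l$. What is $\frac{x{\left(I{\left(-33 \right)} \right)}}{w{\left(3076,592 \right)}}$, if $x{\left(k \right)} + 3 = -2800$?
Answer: $\frac{2803}{38480} \approx 0.072843$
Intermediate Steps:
$x{\left(k \right)} = -2803$ ($x{\left(k \right)} = -3 - 2800 = -2803$)
$\frac{x{\left(I{\left(-33 \right)} \right)}}{w{\left(3076,592 \right)}} = - \frac{2803}{\left(-65\right) 592} = - \frac{2803}{-38480} = \left(-2803\right) \left(- \frac{1}{38480}\right) = \frac{2803}{38480}$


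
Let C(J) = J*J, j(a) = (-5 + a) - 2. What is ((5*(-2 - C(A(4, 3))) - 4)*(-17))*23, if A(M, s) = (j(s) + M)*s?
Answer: 5474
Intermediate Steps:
j(a) = -7 + a
A(M, s) = s*(-7 + M + s) (A(M, s) = ((-7 + s) + M)*s = (-7 + M + s)*s = s*(-7 + M + s))
C(J) = J²
((5*(-2 - C(A(4, 3))) - 4)*(-17))*23 = ((5*(-2 - (3*(-7 + 4 + 3))²) - 4)*(-17))*23 = ((5*(-2 - (3*0)²) - 4)*(-17))*23 = ((5*(-2 - 1*0²) - 4)*(-17))*23 = ((5*(-2 - 1*0) - 4)*(-17))*23 = ((5*(-2 + 0) - 4)*(-17))*23 = ((5*(-2) - 4)*(-17))*23 = ((-10 - 4)*(-17))*23 = -14*(-17)*23 = 238*23 = 5474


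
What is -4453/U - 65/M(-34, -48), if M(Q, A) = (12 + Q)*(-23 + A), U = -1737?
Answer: 6842681/2713194 ≈ 2.5220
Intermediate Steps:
M(Q, A) = (-23 + A)*(12 + Q)
-4453/U - 65/M(-34, -48) = -4453/(-1737) - 65/(-276 - 23*(-34) + 12*(-48) - 48*(-34)) = -4453*(-1/1737) - 65/(-276 + 782 - 576 + 1632) = 4453/1737 - 65/1562 = 6842681/2713194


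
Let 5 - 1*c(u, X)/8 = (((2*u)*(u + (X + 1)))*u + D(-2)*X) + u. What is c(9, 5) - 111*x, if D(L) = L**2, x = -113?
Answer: -7089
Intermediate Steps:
c(u, X) = 40 - 32*X - 8*u - 16*u**2*(1 + X + u) (c(u, X) = 40 - 8*((((2*u)*(u + (X + 1)))*u + (-2)**2*X) + u) = 40 - 8*((((2*u)*(u + (1 + X)))*u + 4*X) + u) = 40 - 8*((((2*u)*(1 + X + u))*u + 4*X) + u) = 40 - 8*(((2*u*(1 + X + u))*u + 4*X) + u) = 40 - 8*((2*u**2*(1 + X + u) + 4*X) + u) = 40 - 8*((4*X + 2*u**2*(1 + X + u)) + u) = 40 - 8*(u + 4*X + 2*u**2*(1 + X + u)) = 40 + (-32*X - 8*u - 16*u**2*(1 + X + u)) = 40 - 32*X - 8*u - 16*u**2*(1 + X + u))
c(9, 5) - 111*x = (40 - 32*5 - 16*9**2 - 16*9**3 - 8*9 - 16*5*9**2) - 111*(-113) = (40 - 160 - 16*81 - 16*729 - 72 - 16*5*81) + 12543 = (40 - 160 - 1296 - 11664 - 72 - 6480) + 12543 = -19632 + 12543 = -7089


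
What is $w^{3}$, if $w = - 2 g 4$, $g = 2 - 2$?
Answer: $0$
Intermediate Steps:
$g = 0$
$w = 0$ ($w = \left(-2\right) 0 \cdot 4 = 0 \cdot 4 = 0$)
$w^{3} = 0^{3} = 0$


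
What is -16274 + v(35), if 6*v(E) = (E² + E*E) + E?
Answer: -95159/6 ≈ -15860.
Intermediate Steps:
v(E) = E²/3 + E/6 (v(E) = ((E² + E*E) + E)/6 = ((E² + E²) + E)/6 = (2*E² + E)/6 = (E + 2*E²)/6 = E²/3 + E/6)
-16274 + v(35) = -16274 + (⅙)*35*(1 + 2*35) = -16274 + (⅙)*35*(1 + 70) = -16274 + (⅙)*35*71 = -16274 + 2485/6 = -95159/6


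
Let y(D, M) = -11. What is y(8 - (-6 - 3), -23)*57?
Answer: -627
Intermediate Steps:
y(8 - (-6 - 3), -23)*57 = -11*57 = -627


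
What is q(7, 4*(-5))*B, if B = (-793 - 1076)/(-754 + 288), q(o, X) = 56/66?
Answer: 8722/2563 ≈ 3.4030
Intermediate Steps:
q(o, X) = 28/33 (q(o, X) = 56*(1/66) = 28/33)
B = 1869/466 (B = -1869/(-466) = -1869*(-1/466) = 1869/466 ≈ 4.0107)
q(7, 4*(-5))*B = (28/33)*(1869/466) = 8722/2563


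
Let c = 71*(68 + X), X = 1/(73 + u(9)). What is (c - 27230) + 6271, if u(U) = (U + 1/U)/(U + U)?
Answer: -96038223/5954 ≈ -16130.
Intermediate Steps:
u(U) = (U + 1/U)/(2*U) (u(U) = (U + 1/U)/((2*U)) = (U + 1/U)*(1/(2*U)) = (U + 1/U)/(2*U))
X = 81/5954 (X = 1/(73 + (½)*(1 + 9²)/9²) = 1/(73 + (½)*(1/81)*(1 + 81)) = 1/(73 + (½)*(1/81)*82) = 1/(73 + 41/81) = 1/(5954/81) = 81/5954 ≈ 0.013604)
c = 28751663/5954 (c = 71*(68 + 81/5954) = 71*(404953/5954) = 28751663/5954 ≈ 4829.0)
(c - 27230) + 6271 = (28751663/5954 - 27230) + 6271 = -133375757/5954 + 6271 = -96038223/5954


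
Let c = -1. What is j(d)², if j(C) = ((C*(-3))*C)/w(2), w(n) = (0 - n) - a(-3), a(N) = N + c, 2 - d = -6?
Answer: 9216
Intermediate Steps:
d = 8 (d = 2 - 1*(-6) = 2 + 6 = 8)
a(N) = -1 + N (a(N) = N - 1 = -1 + N)
w(n) = 4 - n (w(n) = (0 - n) - (-1 - 3) = -n - 1*(-4) = -n + 4 = 4 - n)
j(C) = -3*C²/2 (j(C) = ((C*(-3))*C)/(4 - 1*2) = ((-3*C)*C)/(4 - 2) = -3*C²/2)
j(d)² = (-3/2*8²)² = (-3/2*64)² = (-96)² = 9216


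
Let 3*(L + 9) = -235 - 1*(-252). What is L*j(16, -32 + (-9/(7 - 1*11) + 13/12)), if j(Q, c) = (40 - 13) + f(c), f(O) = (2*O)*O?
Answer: -150350/27 ≈ -5568.5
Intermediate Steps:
f(O) = 2*O**2
L = -10/3 (L = -9 + (-235 - 1*(-252))/3 = -9 + (-235 + 252)/3 = -9 + (1/3)*17 = -9 + 17/3 = -10/3 ≈ -3.3333)
j(Q, c) = 27 + 2*c**2 (j(Q, c) = (40 - 13) + 2*c**2 = 27 + 2*c**2)
L*j(16, -32 + (-9/(7 - 1*11) + 13/12)) = -10*(27 + 2*(-32 + (-9/(7 - 1*11) + 13/12))**2)/3 = -10*(27 + 2*(-32 + (-9/(7 - 11) + 13*(1/12)))**2)/3 = -10*(27 + 2*(-32 + (-9/(-4) + 13/12))**2)/3 = -10*(27 + 2*(-32 + (-9*(-1/4) + 13/12))**2)/3 = -10*(27 + 2*(-32 + (9/4 + 13/12))**2)/3 = -10*(27 + 2*(-32 + 10/3)**2)/3 = -10*(27 + 2*(-86/3)**2)/3 = -10*(27 + 2*(7396/9))/3 = -10*(27 + 14792/9)/3 = -10/3*15035/9 = -150350/27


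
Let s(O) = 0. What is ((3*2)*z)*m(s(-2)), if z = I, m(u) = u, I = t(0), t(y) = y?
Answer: 0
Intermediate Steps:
I = 0
z = 0
((3*2)*z)*m(s(-2)) = ((3*2)*0)*0 = (6*0)*0 = 0*0 = 0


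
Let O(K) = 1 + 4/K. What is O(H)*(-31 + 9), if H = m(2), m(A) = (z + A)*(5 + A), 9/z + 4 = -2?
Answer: -330/7 ≈ -47.143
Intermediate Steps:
z = -3/2 (z = 9/(-4 - 2) = 9/(-6) = 9*(-⅙) = -3/2 ≈ -1.5000)
m(A) = (5 + A)*(-3/2 + A) (m(A) = (-3/2 + A)*(5 + A) = (5 + A)*(-3/2 + A))
H = 7/2 (H = -15/2 + 2² + (7/2)*2 = -15/2 + 4 + 7 = 7/2 ≈ 3.5000)
O(H)*(-31 + 9) = ((4 + 7/2)/(7/2))*(-31 + 9) = ((2/7)*(15/2))*(-22) = (15/7)*(-22) = -330/7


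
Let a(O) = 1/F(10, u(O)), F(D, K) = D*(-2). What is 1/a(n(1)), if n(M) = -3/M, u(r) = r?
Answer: -20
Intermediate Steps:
F(D, K) = -2*D
a(O) = -1/20 (a(O) = 1/(-2*10) = 1/(-20) = -1/20)
1/a(n(1)) = 1/(-1/20) = -20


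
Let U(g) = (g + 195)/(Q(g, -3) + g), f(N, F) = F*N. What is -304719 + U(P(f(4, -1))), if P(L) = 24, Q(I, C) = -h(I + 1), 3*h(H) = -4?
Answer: -23157987/76 ≈ -3.0471e+5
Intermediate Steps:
h(H) = -4/3 (h(H) = (⅓)*(-4) = -4/3)
Q(I, C) = 4/3 (Q(I, C) = -1*(-4/3) = 4/3)
U(g) = (195 + g)/(4/3 + g) (U(g) = (g + 195)/(4/3 + g) = (195 + g)/(4/3 + g))
-304719 + U(P(f(4, -1))) = -304719 + 3*(195 + 24)/(4 + 3*24) = -304719 + 3*219/(4 + 72) = -304719 + 3*219/76 = -304719 + 3*(1/76)*219 = -304719 + 657/76 = -23157987/76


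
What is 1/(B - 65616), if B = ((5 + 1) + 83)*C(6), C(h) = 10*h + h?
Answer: -1/59742 ≈ -1.6739e-5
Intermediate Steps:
C(h) = 11*h
B = 5874 (B = ((5 + 1) + 83)*(11*6) = (6 + 83)*66 = 89*66 = 5874)
1/(B - 65616) = 1/(5874 - 65616) = 1/(-59742) = -1/59742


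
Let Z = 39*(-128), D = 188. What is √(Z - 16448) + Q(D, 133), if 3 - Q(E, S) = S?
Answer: -130 + 8*I*√335 ≈ -130.0 + 146.42*I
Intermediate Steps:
Q(E, S) = 3 - S
Z = -4992
√(Z - 16448) + Q(D, 133) = √(-4992 - 16448) + (3 - 1*133) = √(-21440) + (3 - 133) = 8*I*√335 - 130 = -130 + 8*I*√335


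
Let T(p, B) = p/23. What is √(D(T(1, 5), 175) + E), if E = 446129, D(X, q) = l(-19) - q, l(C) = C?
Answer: √445935 ≈ 667.78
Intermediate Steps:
T(p, B) = p/23 (T(p, B) = p*(1/23) = p/23)
D(X, q) = -19 - q
√(D(T(1, 5), 175) + E) = √((-19 - 1*175) + 446129) = √((-19 - 175) + 446129) = √(-194 + 446129) = √445935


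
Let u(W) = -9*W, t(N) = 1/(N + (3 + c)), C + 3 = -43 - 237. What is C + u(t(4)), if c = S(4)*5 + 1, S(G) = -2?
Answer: -557/2 ≈ -278.50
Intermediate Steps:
c = -9 (c = -2*5 + 1 = -10 + 1 = -9)
C = -283 (C = -3 + (-43 - 237) = -3 - 280 = -283)
t(N) = 1/(-6 + N) (t(N) = 1/(N + (3 - 9)) = 1/(N - 6) = 1/(-6 + N))
C + u(t(4)) = -283 - 9/(-6 + 4) = -283 - 9/(-2) = -283 - 9*(-½) = -283 + 9/2 = -557/2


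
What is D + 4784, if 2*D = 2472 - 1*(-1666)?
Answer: 6853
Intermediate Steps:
D = 2069 (D = (2472 - 1*(-1666))/2 = (2472 + 1666)/2 = (½)*4138 = 2069)
D + 4784 = 2069 + 4784 = 6853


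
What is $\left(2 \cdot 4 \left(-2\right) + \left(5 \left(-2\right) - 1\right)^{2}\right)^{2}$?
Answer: $11025$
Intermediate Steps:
$\left(2 \cdot 4 \left(-2\right) + \left(5 \left(-2\right) - 1\right)^{2}\right)^{2} = \left(8 \left(-2\right) + \left(-10 - 1\right)^{2}\right)^{2} = \left(-16 + \left(-11\right)^{2}\right)^{2} = \left(-16 + 121\right)^{2} = 105^{2} = 11025$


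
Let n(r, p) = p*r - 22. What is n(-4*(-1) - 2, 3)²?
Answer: 256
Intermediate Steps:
n(r, p) = -22 + p*r
n(-4*(-1) - 2, 3)² = (-22 + 3*(-4*(-1) - 2))² = (-22 + 3*(4 - 2))² = (-22 + 3*2)² = (-22 + 6)² = (-16)² = 256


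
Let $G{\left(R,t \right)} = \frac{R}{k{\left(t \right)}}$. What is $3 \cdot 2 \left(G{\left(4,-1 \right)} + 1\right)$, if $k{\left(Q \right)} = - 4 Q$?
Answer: $12$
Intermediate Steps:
$G{\left(R,t \right)} = - \frac{R}{4 t}$ ($G{\left(R,t \right)} = \frac{R}{\left(-4\right) t} = R \left(- \frac{1}{4 t}\right) = - \frac{R}{4 t}$)
$3 \cdot 2 \left(G{\left(4,-1 \right)} + 1\right) = 3 \cdot 2 \left(\left(- \frac{1}{4}\right) 4 \frac{1}{-1} + 1\right) = 6 \left(\left(- \frac{1}{4}\right) 4 \left(-1\right) + 1\right) = 6 \left(1 + 1\right) = 6 \cdot 2 = 12$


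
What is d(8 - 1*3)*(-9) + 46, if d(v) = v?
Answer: 1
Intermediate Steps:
d(8 - 1*3)*(-9) + 46 = (8 - 1*3)*(-9) + 46 = (8 - 3)*(-9) + 46 = 5*(-9) + 46 = -45 + 46 = 1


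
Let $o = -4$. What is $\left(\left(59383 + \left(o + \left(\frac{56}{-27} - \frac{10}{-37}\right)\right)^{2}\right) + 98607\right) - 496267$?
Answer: $- \frac{337567167473}{998001} \approx -3.3824 \cdot 10^{5}$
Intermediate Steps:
$\left(\left(59383 + \left(o + \left(\frac{56}{-27} - \frac{10}{-37}\right)\right)^{2}\right) + 98607\right) - 496267 = \left(\left(59383 + \left(-4 + \left(\frac{56}{-27} - \frac{10}{-37}\right)\right)^{2}\right) + 98607\right) - 496267 = \left(\left(59383 + \left(-4 + \left(56 \left(- \frac{1}{27}\right) - - \frac{10}{37}\right)\right)^{2}\right) + 98607\right) - 496267 = \left(\left(59383 + \left(-4 + \left(- \frac{56}{27} + \frac{10}{37}\right)\right)^{2}\right) + 98607\right) - 496267 = \left(\left(59383 + \left(-4 - \frac{1802}{999}\right)^{2}\right) + 98607\right) - 496267 = \left(\left(59383 + \left(- \frac{5798}{999}\right)^{2}\right) + 98607\right) - 496267 = \left(\left(59383 + \frac{33616804}{998001}\right) + 98607\right) - 496267 = \left(\frac{59297910187}{998001} + 98607\right) - 496267 = \frac{157707794794}{998001} - 496267 = - \frac{337567167473}{998001}$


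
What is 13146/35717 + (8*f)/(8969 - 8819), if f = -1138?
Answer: -161597834/2678775 ≈ -60.325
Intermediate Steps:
13146/35717 + (8*f)/(8969 - 8819) = 13146/35717 + (8*(-1138))/(8969 - 8819) = 13146*(1/35717) - 9104/150 = 13146/35717 - 9104*1/150 = 13146/35717 - 4552/75 = -161597834/2678775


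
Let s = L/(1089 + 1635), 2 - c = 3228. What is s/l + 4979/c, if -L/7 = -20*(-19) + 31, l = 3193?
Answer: -7219214805/4676480572 ≈ -1.5437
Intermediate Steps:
c = -3226 (c = 2 - 1*3228 = 2 - 3228 = -3226)
L = -2877 (L = -7*(-20*(-19) + 31) = -7*(380 + 31) = -7*411 = -2877)
s = -959/908 (s = -2877/(1089 + 1635) = -2877/2724 = -2877*1/2724 = -959/908 ≈ -1.0562)
s/l + 4979/c = -959/908/3193 + 4979/(-3226) = -959/908*1/3193 + 4979*(-1/3226) = -959/2899244 - 4979/3226 = -7219214805/4676480572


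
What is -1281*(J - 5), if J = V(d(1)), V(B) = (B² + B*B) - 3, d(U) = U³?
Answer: 7686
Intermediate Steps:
V(B) = -3 + 2*B² (V(B) = (B² + B²) - 3 = 2*B² - 3 = -3 + 2*B²)
J = -1 (J = -3 + 2*(1³)² = -3 + 2*1² = -3 + 2*1 = -3 + 2 = -1)
-1281*(J - 5) = -1281*(-1 - 5) = -(-7686) = -1281*(-6) = 7686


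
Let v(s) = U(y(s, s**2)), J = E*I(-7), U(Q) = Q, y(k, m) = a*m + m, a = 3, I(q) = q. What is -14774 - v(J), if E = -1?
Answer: -14970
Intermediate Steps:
y(k, m) = 4*m (y(k, m) = 3*m + m = 4*m)
J = 7 (J = -1*(-7) = 7)
v(s) = 4*s**2
-14774 - v(J) = -14774 - 4*7**2 = -14774 - 4*49 = -14774 - 1*196 = -14774 - 196 = -14970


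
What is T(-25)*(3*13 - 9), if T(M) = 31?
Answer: 930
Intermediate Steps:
T(-25)*(3*13 - 9) = 31*(3*13 - 9) = 31*(39 - 9) = 31*30 = 930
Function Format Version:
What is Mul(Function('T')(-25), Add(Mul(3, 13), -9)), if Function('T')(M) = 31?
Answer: 930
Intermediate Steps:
Mul(Function('T')(-25), Add(Mul(3, 13), -9)) = Mul(31, Add(Mul(3, 13), -9)) = Mul(31, Add(39, -9)) = Mul(31, 30) = 930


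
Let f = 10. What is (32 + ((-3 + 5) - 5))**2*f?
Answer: 8410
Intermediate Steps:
(32 + ((-3 + 5) - 5))**2*f = (32 + ((-3 + 5) - 5))**2*10 = (32 + (2 - 5))**2*10 = (32 - 3)**2*10 = 29**2*10 = 841*10 = 8410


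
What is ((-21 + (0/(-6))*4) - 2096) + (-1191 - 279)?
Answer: -3587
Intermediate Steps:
((-21 + (0/(-6))*4) - 2096) + (-1191 - 279) = ((-21 + (0*(-1/6))*4) - 2096) - 1470 = ((-21 + 0*4) - 2096) - 1470 = ((-21 + 0) - 2096) - 1470 = (-21 - 2096) - 1470 = -2117 - 1470 = -3587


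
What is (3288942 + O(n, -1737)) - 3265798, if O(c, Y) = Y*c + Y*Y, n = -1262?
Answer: 5232407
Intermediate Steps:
O(c, Y) = Y² + Y*c (O(c, Y) = Y*c + Y² = Y² + Y*c)
(3288942 + O(n, -1737)) - 3265798 = (3288942 - 1737*(-1737 - 1262)) - 3265798 = (3288942 - 1737*(-2999)) - 3265798 = (3288942 + 5209263) - 3265798 = 8498205 - 3265798 = 5232407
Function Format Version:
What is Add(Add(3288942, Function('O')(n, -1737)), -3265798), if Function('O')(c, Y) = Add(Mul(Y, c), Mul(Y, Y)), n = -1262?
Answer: 5232407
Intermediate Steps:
Function('O')(c, Y) = Add(Pow(Y, 2), Mul(Y, c)) (Function('O')(c, Y) = Add(Mul(Y, c), Pow(Y, 2)) = Add(Pow(Y, 2), Mul(Y, c)))
Add(Add(3288942, Function('O')(n, -1737)), -3265798) = Add(Add(3288942, Mul(-1737, Add(-1737, -1262))), -3265798) = Add(Add(3288942, Mul(-1737, -2999)), -3265798) = Add(Add(3288942, 5209263), -3265798) = Add(8498205, -3265798) = 5232407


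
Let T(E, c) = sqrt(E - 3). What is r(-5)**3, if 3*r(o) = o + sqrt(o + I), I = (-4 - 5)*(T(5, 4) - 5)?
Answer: -(5 - sqrt(40 - 9*sqrt(2)))**3/27 ≈ 0.00040669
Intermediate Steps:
T(E, c) = sqrt(-3 + E)
I = 45 - 9*sqrt(2) (I = (-4 - 5)*(sqrt(-3 + 5) - 5) = -9*(sqrt(2) - 5) = -9*(-5 + sqrt(2)) = 45 - 9*sqrt(2) ≈ 32.272)
r(o) = o/3 + sqrt(45 + o - 9*sqrt(2))/3 (r(o) = (o + sqrt(o + (45 - 9*sqrt(2))))/3 = (o + sqrt(45 + o - 9*sqrt(2)))/3 = o/3 + sqrt(45 + o - 9*sqrt(2))/3)
r(-5)**3 = ((1/3)*(-5) + sqrt(45 - 5 - 9*sqrt(2))/3)**3 = (-5/3 + sqrt(40 - 9*sqrt(2))/3)**3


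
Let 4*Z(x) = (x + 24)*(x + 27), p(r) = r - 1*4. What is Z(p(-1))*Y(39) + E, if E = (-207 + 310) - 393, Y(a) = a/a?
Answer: -371/2 ≈ -185.50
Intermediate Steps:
Y(a) = 1
p(r) = -4 + r (p(r) = r - 4 = -4 + r)
Z(x) = (24 + x)*(27 + x)/4 (Z(x) = ((x + 24)*(x + 27))/4 = ((24 + x)*(27 + x))/4 = (24 + x)*(27 + x)/4)
E = -290 (E = 103 - 393 = -290)
Z(p(-1))*Y(39) + E = (162 + (-4 - 1)²/4 + 51*(-4 - 1)/4)*1 - 290 = (162 + (¼)*(-5)² + (51/4)*(-5))*1 - 290 = (162 + (¼)*25 - 255/4)*1 - 290 = (162 + 25/4 - 255/4)*1 - 290 = (209/2)*1 - 290 = 209/2 - 290 = -371/2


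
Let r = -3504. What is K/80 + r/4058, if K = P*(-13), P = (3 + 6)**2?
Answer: -2276697/162320 ≈ -14.026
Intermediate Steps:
P = 81 (P = 9**2 = 81)
K = -1053 (K = 81*(-13) = -1053)
K/80 + r/4058 = -1053/80 - 3504/4058 = -1053*1/80 - 3504*1/4058 = -1053/80 - 1752/2029 = -2276697/162320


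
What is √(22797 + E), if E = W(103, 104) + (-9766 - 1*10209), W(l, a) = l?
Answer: 15*√13 ≈ 54.083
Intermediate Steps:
E = -19872 (E = 103 + (-9766 - 1*10209) = 103 + (-9766 - 10209) = 103 - 19975 = -19872)
√(22797 + E) = √(22797 - 19872) = √2925 = 15*√13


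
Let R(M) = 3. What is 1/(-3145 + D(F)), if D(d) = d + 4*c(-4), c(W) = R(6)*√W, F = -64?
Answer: -3209/10298257 - 24*I/10298257 ≈ -0.00031161 - 2.3305e-6*I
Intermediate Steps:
c(W) = 3*√W
D(d) = d + 24*I (D(d) = d + 4*(3*√(-4)) = d + 4*(3*(2*I)) = d + 4*(6*I) = d + 24*I)
1/(-3145 + D(F)) = 1/(-3145 + (-64 + 24*I)) = 1/(-3209 + 24*I) = (-3209 - 24*I)/10298257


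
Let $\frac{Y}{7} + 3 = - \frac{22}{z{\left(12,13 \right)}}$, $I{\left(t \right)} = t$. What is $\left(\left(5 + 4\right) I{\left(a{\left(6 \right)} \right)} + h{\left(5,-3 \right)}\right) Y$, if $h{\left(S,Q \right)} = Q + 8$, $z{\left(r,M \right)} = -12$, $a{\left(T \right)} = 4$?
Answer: $- \frac{2009}{6} \approx -334.83$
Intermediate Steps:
$h{\left(S,Q \right)} = 8 + Q$
$Y = - \frac{49}{6}$ ($Y = -21 + 7 \left(- \frac{22}{-12}\right) = -21 + 7 \left(\left(-22\right) \left(- \frac{1}{12}\right)\right) = -21 + 7 \cdot \frac{11}{6} = -21 + \frac{77}{6} = - \frac{49}{6} \approx -8.1667$)
$\left(\left(5 + 4\right) I{\left(a{\left(6 \right)} \right)} + h{\left(5,-3 \right)}\right) Y = \left(\left(5 + 4\right) 4 + \left(8 - 3\right)\right) \left(- \frac{49}{6}\right) = \left(9 \cdot 4 + 5\right) \left(- \frac{49}{6}\right) = \left(36 + 5\right) \left(- \frac{49}{6}\right) = 41 \left(- \frac{49}{6}\right) = - \frac{2009}{6}$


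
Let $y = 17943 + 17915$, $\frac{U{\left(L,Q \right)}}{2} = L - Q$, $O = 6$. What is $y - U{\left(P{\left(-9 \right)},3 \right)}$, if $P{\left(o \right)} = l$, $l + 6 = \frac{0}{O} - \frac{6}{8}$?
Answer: $\frac{71755}{2} \approx 35878.0$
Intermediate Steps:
$l = - \frac{27}{4}$ ($l = -6 + \left(\frac{0}{6} - \frac{6}{8}\right) = -6 + \left(0 \cdot \frac{1}{6} - \frac{3}{4}\right) = -6 + \left(0 - \frac{3}{4}\right) = -6 - \frac{3}{4} = - \frac{27}{4} \approx -6.75$)
$P{\left(o \right)} = - \frac{27}{4}$
$U{\left(L,Q \right)} = - 2 Q + 2 L$ ($U{\left(L,Q \right)} = 2 \left(L - Q\right) = - 2 Q + 2 L$)
$y = 35858$
$y - U{\left(P{\left(-9 \right)},3 \right)} = 35858 - \left(\left(-2\right) 3 + 2 \left(- \frac{27}{4}\right)\right) = 35858 - \left(-6 - \frac{27}{2}\right) = 35858 - - \frac{39}{2} = 35858 + \frac{39}{2} = \frac{71755}{2}$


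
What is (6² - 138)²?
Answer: 10404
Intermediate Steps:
(6² - 138)² = (36 - 138)² = (-102)² = 10404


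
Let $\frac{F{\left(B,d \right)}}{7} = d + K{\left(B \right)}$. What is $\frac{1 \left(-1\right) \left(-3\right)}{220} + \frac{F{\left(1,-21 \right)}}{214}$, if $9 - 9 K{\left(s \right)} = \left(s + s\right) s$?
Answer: $- \frac{137251}{211860} \approx -0.64784$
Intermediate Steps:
$K{\left(s \right)} = 1 - \frac{2 s^{2}}{9}$ ($K{\left(s \right)} = 1 - \frac{\left(s + s\right) s}{9} = 1 - \frac{2 s s}{9} = 1 - \frac{2 s^{2}}{9}$)
$F{\left(B,d \right)} = 7 + 7 d - \frac{14 B^{2}}{9}$ ($F{\left(B,d \right)} = 7 \left(d - \left(-1 + \frac{2 B^{2}}{9}\right)\right) = 7 \left(1 + d - \frac{2 B^{2}}{9}\right) = 7 + 7 d - \frac{14 B^{2}}{9}$)
$\frac{1 \left(-1\right) \left(-3\right)}{220} + \frac{F{\left(1,-21 \right)}}{214} = \frac{1 \left(-1\right) \left(-3\right)}{220} + \frac{7 + 7 \left(-21\right) - \frac{14 \cdot 1^{2}}{9}}{214} = \left(-1\right) \left(-3\right) \frac{1}{220} + \left(7 - 147 - \frac{14}{9}\right) \frac{1}{214} = 3 \cdot \frac{1}{220} + \left(7 - 147 - \frac{14}{9}\right) \frac{1}{214} = \frac{3}{220} - \frac{637}{963} = - \frac{137251}{211860}$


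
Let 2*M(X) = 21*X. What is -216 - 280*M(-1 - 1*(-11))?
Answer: -29616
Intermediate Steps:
M(X) = 21*X/2 (M(X) = (21*X)/2 = 21*X/2)
-216 - 280*M(-1 - 1*(-11)) = -216 - 2940*(-1 - 1*(-11)) = -216 - 2940*(-1 + 11) = -216 - 2940*10 = -216 - 280*105 = -216 - 29400 = -29616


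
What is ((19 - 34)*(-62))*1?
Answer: 930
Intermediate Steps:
((19 - 34)*(-62))*1 = -15*(-62)*1 = 930*1 = 930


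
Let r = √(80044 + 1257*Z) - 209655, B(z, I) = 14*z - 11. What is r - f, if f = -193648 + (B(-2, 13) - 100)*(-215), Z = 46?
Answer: -45892 + √137866 ≈ -45521.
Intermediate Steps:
B(z, I) = -11 + 14*z
r = -209655 + √137866 (r = √(80044 + 1257*46) - 209655 = √(80044 + 57822) - 209655 = √137866 - 209655 = -209655 + √137866 ≈ -2.0928e+5)
f = -163763 (f = -193648 + ((-11 + 14*(-2)) - 100)*(-215) = -193648 + ((-11 - 28) - 100)*(-215) = -193648 + (-39 - 100)*(-215) = -193648 - 139*(-215) = -193648 + 29885 = -163763)
r - f = (-209655 + √137866) - 1*(-163763) = (-209655 + √137866) + 163763 = -45892 + √137866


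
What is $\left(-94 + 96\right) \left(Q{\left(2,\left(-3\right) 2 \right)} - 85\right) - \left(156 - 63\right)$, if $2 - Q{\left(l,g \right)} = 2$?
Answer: $-263$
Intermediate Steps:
$Q{\left(l,g \right)} = 0$ ($Q{\left(l,g \right)} = 2 - 2 = 0$)
$\left(-94 + 96\right) \left(Q{\left(2,\left(-3\right) 2 \right)} - 85\right) - \left(156 - 63\right) = \left(-94 + 96\right) \left(0 - 85\right) - \left(156 - 63\right) = 2 \left(-85\right) - \left(156 - 63\right) = -170 - 93 = -263$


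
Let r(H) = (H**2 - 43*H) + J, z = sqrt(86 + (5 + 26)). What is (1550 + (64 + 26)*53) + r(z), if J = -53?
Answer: 6384 - 129*sqrt(13) ≈ 5918.9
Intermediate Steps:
z = 3*sqrt(13) (z = sqrt(86 + 31) = sqrt(117) = 3*sqrt(13) ≈ 10.817)
r(H) = -53 + H**2 - 43*H (r(H) = (H**2 - 43*H) - 53 = -53 + H**2 - 43*H)
(1550 + (64 + 26)*53) + r(z) = (1550 + (64 + 26)*53) + (-53 + (3*sqrt(13))**2 - 129*sqrt(13)) = (1550 + 90*53) + (-53 + 117 - 129*sqrt(13)) = (1550 + 4770) + (64 - 129*sqrt(13)) = 6320 + (64 - 129*sqrt(13)) = 6384 - 129*sqrt(13)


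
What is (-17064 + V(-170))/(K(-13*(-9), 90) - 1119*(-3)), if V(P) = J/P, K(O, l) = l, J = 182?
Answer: -1450531/292995 ≈ -4.9507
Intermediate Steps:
V(P) = 182/P
(-17064 + V(-170))/(K(-13*(-9), 90) - 1119*(-3)) = (-17064 + 182/(-170))/(90 - 1119*(-3)) = (-17064 + 182*(-1/170))/(90 + 3357) = (-17064 - 91/85)/3447 = -1450531/85*1/3447 = -1450531/292995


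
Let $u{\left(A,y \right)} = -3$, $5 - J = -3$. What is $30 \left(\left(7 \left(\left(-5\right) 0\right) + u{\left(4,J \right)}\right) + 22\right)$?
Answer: $570$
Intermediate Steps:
$J = 8$ ($J = 5 - -3 = 5 + 3 = 8$)
$30 \left(\left(7 \left(\left(-5\right) 0\right) + u{\left(4,J \right)}\right) + 22\right) = 30 \left(\left(7 \left(\left(-5\right) 0\right) - 3\right) + 22\right) = 30 \left(\left(7 \cdot 0 - 3\right) + 22\right) = 30 \left(\left(0 - 3\right) + 22\right) = 30 \left(-3 + 22\right) = 30 \cdot 19 = 570$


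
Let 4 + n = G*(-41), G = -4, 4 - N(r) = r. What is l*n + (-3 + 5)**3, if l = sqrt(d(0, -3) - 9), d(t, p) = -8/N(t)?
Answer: 8 + 160*I*sqrt(11) ≈ 8.0 + 530.66*I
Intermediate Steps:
N(r) = 4 - r
d(t, p) = -8/(4 - t)
l = I*sqrt(11) (l = sqrt(8/(-4 + 0) - 9) = sqrt(8/(-4) - 9) = sqrt(8*(-1/4) - 9) = sqrt(-2 - 9) = sqrt(-11) = I*sqrt(11) ≈ 3.3166*I)
n = 160 (n = -4 - 4*(-41) = -4 + 164 = 160)
l*n + (-3 + 5)**3 = (I*sqrt(11))*160 + (-3 + 5)**3 = 160*I*sqrt(11) + 2**3 = 160*I*sqrt(11) + 8 = 8 + 160*I*sqrt(11)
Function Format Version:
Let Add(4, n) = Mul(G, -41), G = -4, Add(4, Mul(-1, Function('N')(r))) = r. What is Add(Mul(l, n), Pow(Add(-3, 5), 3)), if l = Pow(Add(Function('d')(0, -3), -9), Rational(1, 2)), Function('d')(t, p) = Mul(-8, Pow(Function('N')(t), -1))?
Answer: Add(8, Mul(160, I, Pow(11, Rational(1, 2)))) ≈ Add(8.0000, Mul(530.66, I))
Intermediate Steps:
Function('N')(r) = Add(4, Mul(-1, r))
Function('d')(t, p) = Mul(-8, Pow(Add(4, Mul(-1, t)), -1))
l = Mul(I, Pow(11, Rational(1, 2))) (l = Pow(Add(Mul(8, Pow(Add(-4, 0), -1)), -9), Rational(1, 2)) = Pow(Add(Mul(8, Pow(-4, -1)), -9), Rational(1, 2)) = Pow(Add(Mul(8, Rational(-1, 4)), -9), Rational(1, 2)) = Pow(Add(-2, -9), Rational(1, 2)) = Pow(-11, Rational(1, 2)) = Mul(I, Pow(11, Rational(1, 2))) ≈ Mul(3.3166, I))
n = 160 (n = Add(-4, Mul(-4, -41)) = Add(-4, 164) = 160)
Add(Mul(l, n), Pow(Add(-3, 5), 3)) = Add(Mul(Mul(I, Pow(11, Rational(1, 2))), 160), Pow(Add(-3, 5), 3)) = Add(Mul(160, I, Pow(11, Rational(1, 2))), Pow(2, 3)) = Add(Mul(160, I, Pow(11, Rational(1, 2))), 8) = Add(8, Mul(160, I, Pow(11, Rational(1, 2))))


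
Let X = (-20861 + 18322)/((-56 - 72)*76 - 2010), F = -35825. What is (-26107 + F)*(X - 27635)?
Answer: 10044660999906/5869 ≈ 1.7115e+9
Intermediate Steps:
X = 2539/11738 (X = -2539/(-128*76 - 2010) = -2539/(-9728 - 2010) = -2539/(-11738) = -2539*(-1/11738) = 2539/11738 ≈ 0.21631)
(-26107 + F)*(X - 27635) = (-26107 - 35825)*(2539/11738 - 27635) = -61932*(-324377091/11738) = 10044660999906/5869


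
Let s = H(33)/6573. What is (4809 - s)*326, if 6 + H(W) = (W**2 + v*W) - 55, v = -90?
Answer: 10305348674/6573 ≈ 1.5678e+6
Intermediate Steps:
H(W) = -61 + W**2 - 90*W (H(W) = -6 + ((W**2 - 90*W) - 55) = -6 + (-55 + W**2 - 90*W) = -61 + W**2 - 90*W)
s = -1942/6573 (s = (-61 + 33**2 - 90*33)/6573 = (-61 + 1089 - 2970)*(1/6573) = -1942*1/6573 = -1942/6573 ≈ -0.29545)
(4809 - s)*326 = (4809 - 1*(-1942/6573))*326 = (4809 + 1942/6573)*326 = (31611499/6573)*326 = 10305348674/6573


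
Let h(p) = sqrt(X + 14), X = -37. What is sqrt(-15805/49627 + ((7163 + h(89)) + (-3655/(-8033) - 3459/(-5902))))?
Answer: sqrt(39657811964003431651169739750 + 5535922341922488759455524*I*sqrt(23))/2352854084282 ≈ 84.639 + 0.028331*I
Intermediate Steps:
h(p) = I*sqrt(23) (h(p) = sqrt(-37 + 14) = sqrt(-23) = I*sqrt(23))
sqrt(-15805/49627 + ((7163 + h(89)) + (-3655/(-8033) - 3459/(-5902)))) = sqrt(-15805/49627 + ((7163 + I*sqrt(23)) + (-3655/(-8033) - 3459/(-5902)))) = sqrt(-15805*1/49627 + ((7163 + I*sqrt(23)) + (-3655*(-1/8033) - 3459*(-1/5902)))) = sqrt(-15805/49627 + ((7163 + I*sqrt(23)) + (3655/8033 + 3459/5902))) = sqrt(-15805/49627 + ((7163 + I*sqrt(23)) + 49357957/47410766)) = sqrt(-15805/49627 + (339652674815/47410766 + I*sqrt(23))) = sqrt(16855193965887375/2352854084282 + I*sqrt(23))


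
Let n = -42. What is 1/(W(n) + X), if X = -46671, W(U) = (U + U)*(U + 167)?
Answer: -1/57171 ≈ -1.7491e-5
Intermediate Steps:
W(U) = 2*U*(167 + U) (W(U) = (2*U)*(167 + U) = 2*U*(167 + U))
1/(W(n) + X) = 1/(2*(-42)*(167 - 42) - 46671) = 1/(2*(-42)*125 - 46671) = 1/(-10500 - 46671) = 1/(-57171) = -1/57171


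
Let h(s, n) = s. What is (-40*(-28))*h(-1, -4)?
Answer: -1120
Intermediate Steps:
(-40*(-28))*h(-1, -4) = -40*(-28)*(-1) = 1120*(-1) = -1120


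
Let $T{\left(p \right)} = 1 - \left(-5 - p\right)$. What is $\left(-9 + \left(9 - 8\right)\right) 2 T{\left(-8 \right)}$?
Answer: $32$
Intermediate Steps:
$T{\left(p \right)} = 6 + p$ ($T{\left(p \right)} = 1 + \left(5 + p\right) = 6 + p$)
$\left(-9 + \left(9 - 8\right)\right) 2 T{\left(-8 \right)} = \left(-9 + \left(9 - 8\right)\right) 2 \left(6 - 8\right) = \left(-9 + \left(9 - 8\right)\right) 2 \left(-2\right) = \left(-9 + 1\right) 2 \left(-2\right) = \left(-8\right) 2 \left(-2\right) = \left(-16\right) \left(-2\right) = 32$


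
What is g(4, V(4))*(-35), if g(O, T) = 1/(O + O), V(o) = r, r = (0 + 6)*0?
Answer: -35/8 ≈ -4.3750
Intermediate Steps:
r = 0 (r = 6*0 = 0)
V(o) = 0
g(O, T) = 1/(2*O)
g(4, V(4))*(-35) = ((½)/4)*(-35) = ((½)*(¼))*(-35) = (⅛)*(-35) = -35/8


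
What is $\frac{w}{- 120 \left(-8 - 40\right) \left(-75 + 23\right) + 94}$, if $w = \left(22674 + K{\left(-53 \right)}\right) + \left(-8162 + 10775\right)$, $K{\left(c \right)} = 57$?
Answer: $- \frac{12672}{149713} \approx -0.084642$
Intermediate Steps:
$w = 25344$ ($w = \left(22674 + 57\right) + \left(-8162 + 10775\right) = 22731 + 2613 = 25344$)
$\frac{w}{- 120 \left(-8 - 40\right) \left(-75 + 23\right) + 94} = \frac{25344}{- 120 \left(-8 - 40\right) \left(-75 + 23\right) + 94} = \frac{25344}{- 120 \left(\left(-48\right) \left(-52\right)\right) + 94} = \frac{25344}{\left(-120\right) 2496 + 94} = \frac{25344}{-299520 + 94} = \frac{25344}{-299426} = 25344 \left(- \frac{1}{299426}\right) = - \frac{12672}{149713}$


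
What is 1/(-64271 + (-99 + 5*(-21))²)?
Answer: -1/22655 ≈ -4.4140e-5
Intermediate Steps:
1/(-64271 + (-99 + 5*(-21))²) = 1/(-64271 + (-99 - 105)²) = 1/(-64271 + (-204)²) = 1/(-64271 + 41616) = 1/(-22655) = -1/22655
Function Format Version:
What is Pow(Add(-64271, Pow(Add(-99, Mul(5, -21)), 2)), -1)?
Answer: Rational(-1, 22655) ≈ -4.4140e-5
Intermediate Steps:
Pow(Add(-64271, Pow(Add(-99, Mul(5, -21)), 2)), -1) = Pow(Add(-64271, Pow(Add(-99, -105), 2)), -1) = Pow(Add(-64271, Pow(-204, 2)), -1) = Pow(Add(-64271, 41616), -1) = Pow(-22655, -1) = Rational(-1, 22655)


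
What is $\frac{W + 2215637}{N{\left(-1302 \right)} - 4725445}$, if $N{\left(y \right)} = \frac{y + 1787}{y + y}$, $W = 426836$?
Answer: $- \frac{6880999692}{12305059265} \approx -0.5592$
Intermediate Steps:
$N{\left(y \right)} = \frac{1787 + y}{2 y}$
$\frac{W + 2215637}{N{\left(-1302 \right)} - 4725445} = \frac{426836 + 2215637}{\frac{1787 - 1302}{2 \left(-1302\right)} - 4725445} = \frac{2642473}{\frac{1}{2} \left(- \frac{1}{1302}\right) 485 - 4725445} = \frac{2642473}{- \frac{485}{2604} - 4725445} = \frac{2642473}{- \frac{12305059265}{2604}} = 2642473 \left(- \frac{2604}{12305059265}\right) = - \frac{6880999692}{12305059265}$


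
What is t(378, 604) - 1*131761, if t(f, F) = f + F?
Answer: -130779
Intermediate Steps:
t(f, F) = F + f
t(378, 604) - 1*131761 = (604 + 378) - 1*131761 = 982 - 131761 = -130779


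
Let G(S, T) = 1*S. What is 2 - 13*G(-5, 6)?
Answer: 67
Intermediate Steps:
G(S, T) = S
2 - 13*G(-5, 6) = 2 - 13*(-5) = 2 + 65 = 67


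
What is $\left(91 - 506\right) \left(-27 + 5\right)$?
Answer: $9130$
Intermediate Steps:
$\left(91 - 506\right) \left(-27 + 5\right) = \left(-415\right) \left(-22\right) = 9130$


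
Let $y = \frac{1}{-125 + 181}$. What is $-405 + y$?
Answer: $- \frac{22679}{56} \approx -404.98$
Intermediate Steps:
$y = \frac{1}{56} \approx 0.017857$
$-405 + y = -405 + \frac{1}{56} = - \frac{22679}{56}$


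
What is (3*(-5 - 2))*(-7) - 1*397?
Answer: -250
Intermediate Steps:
(3*(-5 - 2))*(-7) - 1*397 = (3*(-7))*(-7) - 397 = -21*(-7) - 397 = 147 - 397 = -250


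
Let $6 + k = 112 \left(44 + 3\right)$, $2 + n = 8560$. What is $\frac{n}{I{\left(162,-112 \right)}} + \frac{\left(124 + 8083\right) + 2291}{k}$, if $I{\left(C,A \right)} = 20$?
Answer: $\frac{11301981}{26290} \approx 429.9$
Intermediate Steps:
$n = 8558$ ($n = -2 + 8560 = 8558$)
$k = 5258$ ($k = -6 + 112 \left(44 + 3\right) = -6 + 112 \cdot 47 = -6 + 5264 = 5258$)
$\frac{n}{I{\left(162,-112 \right)}} + \frac{\left(124 + 8083\right) + 2291}{k} = \frac{8558}{20} + \frac{\left(124 + 8083\right) + 2291}{5258} = 8558 \cdot \frac{1}{20} + \left(8207 + 2291\right) \frac{1}{5258} = \frac{4279}{10} + 10498 \cdot \frac{1}{5258} = \frac{4279}{10} + \frac{5249}{2629} = \frac{11301981}{26290}$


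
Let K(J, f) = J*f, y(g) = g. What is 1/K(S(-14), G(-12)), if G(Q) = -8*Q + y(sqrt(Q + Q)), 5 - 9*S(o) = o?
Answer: 36/7315 - 3*I*sqrt(6)/29260 ≈ 0.0049214 - 0.00025114*I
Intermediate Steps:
S(o) = 5/9 - o/9
G(Q) = -8*Q + sqrt(2)*sqrt(Q) (G(Q) = -8*Q + sqrt(Q + Q) = -8*Q + sqrt(2*Q) = -8*Q + sqrt(2)*sqrt(Q))
1/K(S(-14), G(-12)) = 1/((5/9 - 1/9*(-14))*(-8*(-12) + sqrt(2)*sqrt(-12))) = 1/((5/9 + 14/9)*(96 + sqrt(2)*(2*I*sqrt(3)))) = 1/(19*(96 + 2*I*sqrt(6))/9) = 1/(608/3 + 38*I*sqrt(6)/9)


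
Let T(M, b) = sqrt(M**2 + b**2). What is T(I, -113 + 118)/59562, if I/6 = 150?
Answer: 5*sqrt(32401)/59562 ≈ 0.015111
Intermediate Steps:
I = 900 (I = 6*150 = 900)
T(I, -113 + 118)/59562 = sqrt(900**2 + (-113 + 118)**2)/59562 = sqrt(810000 + 5**2)*(1/59562) = sqrt(810000 + 25)*(1/59562) = sqrt(810025)*(1/59562) = (5*sqrt(32401))*(1/59562) = 5*sqrt(32401)/59562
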